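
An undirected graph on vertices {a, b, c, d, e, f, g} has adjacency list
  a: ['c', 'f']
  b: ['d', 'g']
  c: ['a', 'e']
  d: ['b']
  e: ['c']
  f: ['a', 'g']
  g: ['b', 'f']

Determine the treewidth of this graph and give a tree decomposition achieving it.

The largest bag has 2 vertices, giving width 1; this decomposition certifies tw(G) ≤ 1. Any graph with an edge has treewidth ≥ 1, and G has the edge e–c. The upper and lower bounds meet at 1, so that is the treewidth.

Treewidth 1.
One such decomposition:
Bags: B1 = {c, e}  B2 = {a, c}  B3 = {a, f}  B4 = {f, g}  B5 = {b, g}  B6 = {b, d}
Tree: B1–B2, B2–B3, B3–B4, B4–B5, B5–B6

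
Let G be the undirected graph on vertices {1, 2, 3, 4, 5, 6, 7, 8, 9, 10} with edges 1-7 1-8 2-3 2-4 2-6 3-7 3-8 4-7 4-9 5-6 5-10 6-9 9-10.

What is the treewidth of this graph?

2

A width-2 tree decomposition is:
Bags: B1 = {5, 9, 10}  B2 = {5, 6, 9}  B3 = {4, 6, 9}  B4 = {2, 4, 6}  B5 = {2, 4, 7}  B6 = {2, 3, 7}  B7 = {1, 3, 7}  B8 = {1, 3, 8}
Tree: B1–B2, B2–B3, B3–B4, B4–B5, B5–B6, B6–B7, B7–B8
Each bag holds 3 vertices, so the decomposition has width 2, which upper-bounds the treewidth. Since 10–5–6–9–10 is a cycle in G, G is not acyclic. Forests are exactly the graphs of treewidth ≤ 1, so tw(G) ≥ 2. Therefore the treewidth is 2.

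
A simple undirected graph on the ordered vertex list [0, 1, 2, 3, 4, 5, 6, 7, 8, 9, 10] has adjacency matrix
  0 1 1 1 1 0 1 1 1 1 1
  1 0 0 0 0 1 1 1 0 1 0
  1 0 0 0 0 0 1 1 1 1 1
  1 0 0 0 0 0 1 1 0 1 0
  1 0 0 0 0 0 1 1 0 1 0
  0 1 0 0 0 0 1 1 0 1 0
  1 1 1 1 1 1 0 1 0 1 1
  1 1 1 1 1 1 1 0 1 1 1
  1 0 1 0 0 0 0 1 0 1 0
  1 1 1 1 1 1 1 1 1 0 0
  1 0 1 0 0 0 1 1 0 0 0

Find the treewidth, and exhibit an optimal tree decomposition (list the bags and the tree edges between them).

Each bag holds 5 vertices, so the decomposition has width 4, which upper-bounds the treewidth. For the lower bound, the 5 vertices {0, 2, 7, 8, 9} are pairwise adjacent, and any tree decomposition puts a clique entirely inside one bag — forcing width ≥ 4. Combining the bounds, tw(G) = 4.

Treewidth 4.
One such decomposition:
Bags: B1 = {0, 2, 6, 7, 9}  B2 = {0, 3, 6, 7, 9}  B3 = {0, 2, 7, 8, 9}  B4 = {0, 2, 6, 7, 10}  B5 = {0, 1, 6, 7, 9}  B6 = {0, 4, 6, 7, 9}  B7 = {1, 5, 6, 7, 9}
Tree: B1–B2, B1–B3, B1–B4, B1–B5, B1–B6, B5–B7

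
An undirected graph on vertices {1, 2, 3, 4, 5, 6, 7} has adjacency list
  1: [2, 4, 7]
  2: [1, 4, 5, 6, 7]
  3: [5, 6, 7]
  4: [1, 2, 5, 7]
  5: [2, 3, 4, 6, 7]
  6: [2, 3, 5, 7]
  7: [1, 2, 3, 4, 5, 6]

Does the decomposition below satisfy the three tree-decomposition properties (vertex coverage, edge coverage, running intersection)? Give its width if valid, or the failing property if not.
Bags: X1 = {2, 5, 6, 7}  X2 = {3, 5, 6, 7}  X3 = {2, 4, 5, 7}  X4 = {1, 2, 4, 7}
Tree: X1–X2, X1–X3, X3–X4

Every vertex of G appears in some bag (union = {1, 2, 3, 4, 5, 6, 7}); every edge is covered by a bag; and for each vertex v the set of bags containing v is connected in the bag tree. The decomposition is therefore valid. The largest bag has 4 vertices, so the width is 3.

Yes; width 3.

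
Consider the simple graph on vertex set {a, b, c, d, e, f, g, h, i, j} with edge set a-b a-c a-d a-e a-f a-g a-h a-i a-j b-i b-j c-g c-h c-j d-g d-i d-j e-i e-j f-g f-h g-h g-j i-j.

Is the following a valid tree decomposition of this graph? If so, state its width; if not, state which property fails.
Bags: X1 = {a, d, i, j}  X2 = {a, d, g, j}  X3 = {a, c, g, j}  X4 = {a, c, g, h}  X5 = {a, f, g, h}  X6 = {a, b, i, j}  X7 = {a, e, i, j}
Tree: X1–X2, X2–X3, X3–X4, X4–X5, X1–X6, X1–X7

Every vertex of G appears in some bag (union = {a, b, c, d, e, f, g, h, i, j}); every edge is covered by a bag; and for each vertex v the set of bags containing v is connected in the bag tree. The decomposition is therefore valid. The largest bag has 4 vertices, so the width is 3.

Yes; width 3.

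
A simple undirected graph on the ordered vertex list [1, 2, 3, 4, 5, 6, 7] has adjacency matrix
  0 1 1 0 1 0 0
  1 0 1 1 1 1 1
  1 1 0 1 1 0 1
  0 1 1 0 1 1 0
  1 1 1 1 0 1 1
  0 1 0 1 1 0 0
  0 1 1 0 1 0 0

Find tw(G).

A width-3 tree decomposition is:
Bags: B1 = {1, 2, 3, 5}  B2 = {2, 3, 4, 5}  B3 = {2, 4, 5, 6}  B4 = {2, 3, 5, 7}
Tree: B1–B2, B2–B3, B2–B4
Each bag holds 4 vertices, so the decomposition has width 3, which upper-bounds the treewidth. For the lower bound, the 4 vertices {1, 2, 3, 5} are pairwise adjacent, and any tree decomposition puts a clique entirely inside one bag — forcing width ≥ 3. Combining the bounds, tw(G) = 3.

3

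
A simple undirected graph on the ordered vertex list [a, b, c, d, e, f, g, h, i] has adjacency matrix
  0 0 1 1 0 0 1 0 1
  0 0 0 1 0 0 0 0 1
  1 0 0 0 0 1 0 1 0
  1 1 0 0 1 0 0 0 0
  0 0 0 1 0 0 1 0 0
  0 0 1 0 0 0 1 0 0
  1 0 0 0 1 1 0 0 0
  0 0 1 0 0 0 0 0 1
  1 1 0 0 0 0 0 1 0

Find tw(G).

3

A width-3 tree decomposition is:
Bags: B1 = {b, d, h, i}  B2 = {a, d, h, i}  B3 = {a, c, d, h}  B4 = {a, c, d, e}  B5 = {a, c, e, g}  B6 = {c, e, f, g}
Tree: B1–B2, B2–B3, B3–B4, B4–B5, B5–B6
Every bag has size at most 4, so the width is 4 − 1 = 3 and tw(G) ≤ 3. For the lower bound: the 4 vertex sets {b,h,i}, {d}, {a}, {c,e,f,g} are disjoint, each induces a connected subgraph, and every pair is joined by at least one edge of G. Contracting each set to a single vertex therefore yields K_{4} as a minor, and since treewidth is minor-monotone, tw(G) ≥ tw(K_{4}) = 3. Combining the bounds, tw(G) = 3.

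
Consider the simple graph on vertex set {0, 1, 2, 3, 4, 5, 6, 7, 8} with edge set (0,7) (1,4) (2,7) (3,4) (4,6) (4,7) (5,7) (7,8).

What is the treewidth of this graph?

A width-1 tree decomposition is:
Bags: B1 = {3, 4}  B2 = {4, 6}  B3 = {4, 7}  B4 = {0, 7}  B5 = {1, 4}  B6 = {7, 8}  B7 = {2, 7}  B8 = {5, 7}
Tree: B1–B2, B1–B3, B3–B4, B1–B5, B4–B6, B4–B7, B3–B8
The largest bag has 2 vertices, giving width 1; this decomposition certifies tw(G) ≤ 1. Since G has at least one edge (e.g. 4–3), it is not an edgeless graph, so tw(G) ≥ 1. The upper and lower bounds meet at 1, so that is the treewidth.

1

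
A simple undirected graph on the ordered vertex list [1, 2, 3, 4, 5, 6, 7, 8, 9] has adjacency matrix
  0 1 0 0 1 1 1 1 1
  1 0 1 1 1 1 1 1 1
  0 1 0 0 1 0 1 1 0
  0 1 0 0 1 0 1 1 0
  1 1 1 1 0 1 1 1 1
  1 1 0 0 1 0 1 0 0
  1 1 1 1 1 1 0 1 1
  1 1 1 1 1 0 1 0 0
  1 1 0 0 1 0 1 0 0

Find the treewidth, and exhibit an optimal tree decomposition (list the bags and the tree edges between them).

Treewidth 4.
One optimal decomposition is:
Bags: B1 = {1, 2, 5, 6, 7}  B2 = {1, 2, 5, 7, 8}  B3 = {1, 2, 5, 7, 9}  B4 = {2, 4, 5, 7, 8}  B5 = {2, 3, 5, 7, 8}
Tree: B1–B2, B2–B3, B2–B4, B2–B5

Every bag has size at most 5, so the width is 5 − 1 = 4 and tw(G) ≤ 4. For the lower bound, the 5 vertices {1, 2, 5, 7, 8} are pairwise adjacent, and any tree decomposition puts a clique entirely inside one bag — forcing width ≥ 4. Therefore the treewidth is 4.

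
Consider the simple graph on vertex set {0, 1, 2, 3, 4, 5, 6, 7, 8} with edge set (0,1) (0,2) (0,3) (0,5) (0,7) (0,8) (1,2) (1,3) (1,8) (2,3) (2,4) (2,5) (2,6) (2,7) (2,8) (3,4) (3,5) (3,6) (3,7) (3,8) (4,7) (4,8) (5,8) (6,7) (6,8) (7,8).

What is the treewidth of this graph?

A width-4 tree decomposition is:
Bags: B1 = {2, 3, 4, 7, 8}  B2 = {0, 2, 3, 7, 8}  B3 = {0, 1, 2, 3, 8}  B4 = {2, 3, 6, 7, 8}  B5 = {0, 2, 3, 5, 8}
Tree: B1–B2, B2–B3, B2–B4, B2–B5
Every bag has size at most 5, so the width is 5 − 1 = 4 and tw(G) ≤ 4. On the other hand G contains the 5-clique {0, 1, 2, 3, 8}. A clique must lie in a single bag of any decomposition, so no decomposition can have width below 4. The upper and lower bounds meet at 4, so that is the treewidth.

4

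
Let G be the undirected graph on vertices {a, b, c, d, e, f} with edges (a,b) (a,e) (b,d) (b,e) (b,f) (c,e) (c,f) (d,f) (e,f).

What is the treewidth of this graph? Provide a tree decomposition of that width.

Treewidth 2.
Bags: B1 = {b, e, f}  B2 = {c, e, f}  B3 = {b, d, f}  B4 = {a, b, e}
Tree: B1–B2, B1–B3, B1–B4

Each bag holds 3 vertices, so the decomposition has width 2, which upper-bounds the treewidth. On the other hand G contains the 3-clique {a, b, e}. A clique must lie in a single bag of any decomposition, so no decomposition can have width below 2. Hence tw(G) = 2 exactly.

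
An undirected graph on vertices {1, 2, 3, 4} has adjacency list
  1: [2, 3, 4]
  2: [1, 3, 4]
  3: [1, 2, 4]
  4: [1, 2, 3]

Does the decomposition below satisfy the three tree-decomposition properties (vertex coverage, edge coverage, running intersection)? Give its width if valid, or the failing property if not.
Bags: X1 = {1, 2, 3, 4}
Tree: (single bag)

Vertex coverage: the bags together contain {1, 2, 3, 4}, the full vertex set. Edge coverage: each edge of G has both endpoints in at least one bag. Running intersection: for every vertex, the bags containing it form a connected subtree. All three properties hold, so this is a valid tree decomposition of width max|bag| − 1 = 3, and hence tw(G) ≤ 3.

Yes; width 3.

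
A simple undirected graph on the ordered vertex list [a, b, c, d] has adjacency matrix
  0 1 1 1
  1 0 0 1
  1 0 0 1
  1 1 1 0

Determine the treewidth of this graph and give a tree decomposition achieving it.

The largest bag has 3 vertices, giving width 2; this decomposition certifies tw(G) ≤ 2. Conversely, {a, c, d} is a clique of size 3, and the vertices of any clique must share a bag in every tree decomposition; so some bag has ≥ 3 vertices and tw(G) ≥ 2. The upper and lower bounds meet at 2, so that is the treewidth.

Treewidth 2.
One such decomposition:
Bags: B1 = {a, b, d}  B2 = {a, c, d}
Tree: B1–B2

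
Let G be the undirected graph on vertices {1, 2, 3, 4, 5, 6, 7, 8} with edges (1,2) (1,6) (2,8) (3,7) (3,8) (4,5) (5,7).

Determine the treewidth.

1

A width-1 tree decomposition is:
Bags: B1 = {1, 6}  B2 = {1, 2}  B3 = {2, 8}  B4 = {3, 8}  B5 = {3, 7}  B6 = {5, 7}  B7 = {4, 5}
Tree: B1–B2, B2–B3, B3–B4, B4–B5, B5–B6, B6–B7
Each bag holds 2 vertices, so the decomposition has width 1, which upper-bounds the treewidth. Any graph with an edge has treewidth ≥ 1, and G has the edge 6–1. Combining the bounds, tw(G) = 1.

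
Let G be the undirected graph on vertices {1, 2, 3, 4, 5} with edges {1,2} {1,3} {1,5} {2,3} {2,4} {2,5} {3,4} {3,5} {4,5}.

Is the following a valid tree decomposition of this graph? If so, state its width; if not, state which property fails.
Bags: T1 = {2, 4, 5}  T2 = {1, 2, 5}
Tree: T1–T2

A tree decomposition must satisfy three properties: every vertex lies in some bag; for every edge, both endpoints lie together in some bag; and for every vertex, the bags containing it form a connected subtree. Here vertex 3 appears in no bag, so the decomposition is invalid.

No — vertex 3 appears in no bag.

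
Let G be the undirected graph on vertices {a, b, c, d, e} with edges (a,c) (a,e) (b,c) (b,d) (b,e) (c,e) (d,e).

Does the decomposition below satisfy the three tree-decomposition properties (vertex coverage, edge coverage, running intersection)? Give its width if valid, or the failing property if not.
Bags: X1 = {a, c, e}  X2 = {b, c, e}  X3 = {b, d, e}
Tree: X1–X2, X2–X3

Yes; width 2.

Vertex coverage: the bags together contain {a, b, c, d, e}, the full vertex set. Edge coverage: each edge of G has both endpoints in at least one bag. Running intersection: for every vertex, the bags containing it form a connected subtree. All three properties hold, so this is a valid tree decomposition of width max|bag| − 1 = 2, and hence tw(G) ≤ 2.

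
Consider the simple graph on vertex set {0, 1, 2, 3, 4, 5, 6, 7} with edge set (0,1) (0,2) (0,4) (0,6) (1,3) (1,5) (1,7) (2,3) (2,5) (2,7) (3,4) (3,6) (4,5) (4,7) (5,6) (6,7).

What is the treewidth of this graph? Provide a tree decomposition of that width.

The largest bag has 5 vertices, giving width 4; this decomposition certifies tw(G) ≤ 4. For the lower bound: the 5 vertex sets {4,7}, {1,5}, {0,2}, {6}, {3} are disjoint, each induces a connected subgraph, and every pair is joined by at least one edge of G. Contracting each set to a single vertex therefore yields K_{5} as a minor, and since treewidth is minor-monotone, tw(G) ≥ tw(K_{5}) = 4. Combining the bounds, tw(G) = 4.

Treewidth 4.
Bags: B1 = {1, 2, 4, 6, 7}  B2 = {1, 2, 4, 5, 6}  B3 = {0, 1, 2, 4, 6}  B4 = {1, 2, 3, 4, 6}
Tree: B1–B2, B2–B3, B3–B4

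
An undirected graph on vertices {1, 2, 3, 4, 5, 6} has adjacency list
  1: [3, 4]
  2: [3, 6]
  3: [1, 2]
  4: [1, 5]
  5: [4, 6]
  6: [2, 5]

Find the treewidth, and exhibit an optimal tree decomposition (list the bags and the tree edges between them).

The largest bag has 3 vertices, giving width 2; this decomposition certifies tw(G) ≤ 2. The edges 5–6–2–3–1–4–5 form a cycle, so G is not a tree and its treewidth is at least 2. Therefore the treewidth is 2.

Treewidth 2.
One such decomposition:
Bags: B1 = {2, 5, 6}  B2 = {2, 3, 5}  B3 = {1, 3, 5}  B4 = {1, 4, 5}
Tree: B1–B2, B2–B3, B3–B4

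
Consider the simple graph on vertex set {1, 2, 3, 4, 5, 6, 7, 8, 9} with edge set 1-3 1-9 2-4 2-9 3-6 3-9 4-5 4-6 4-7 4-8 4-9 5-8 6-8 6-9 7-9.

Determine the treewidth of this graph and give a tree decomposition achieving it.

Treewidth 2.
Bags: B1 = {4, 6, 9}  B2 = {3, 6, 9}  B3 = {4, 6, 8}  B4 = {2, 4, 9}  B5 = {1, 3, 9}  B6 = {4, 5, 8}  B7 = {4, 7, 9}
Tree: B1–B2, B1–B3, B1–B4, B2–B5, B3–B6, B1–B7

The largest bag has 3 vertices, giving width 2; this decomposition certifies tw(G) ≤ 2. For the lower bound, the 3 vertices {1, 3, 9} are pairwise adjacent, and any tree decomposition puts a clique entirely inside one bag — forcing width ≥ 2. Hence tw(G) = 2 exactly.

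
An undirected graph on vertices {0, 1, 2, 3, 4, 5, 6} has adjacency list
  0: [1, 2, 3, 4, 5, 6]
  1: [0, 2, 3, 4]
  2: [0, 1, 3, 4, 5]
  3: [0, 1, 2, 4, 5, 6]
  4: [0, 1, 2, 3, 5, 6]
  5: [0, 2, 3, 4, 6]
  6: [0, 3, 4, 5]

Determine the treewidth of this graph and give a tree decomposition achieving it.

Each bag holds 5 vertices, so the decomposition has width 4, which upper-bounds the treewidth. For the lower bound, the 5 vertices {0, 1, 2, 3, 4} are pairwise adjacent, and any tree decomposition puts a clique entirely inside one bag — forcing width ≥ 4. Combining the bounds, tw(G) = 4.

Treewidth 4.
One such decomposition:
Bags: B1 = {0, 2, 3, 4, 5}  B2 = {0, 3, 4, 5, 6}  B3 = {0, 1, 2, 3, 4}
Tree: B1–B2, B1–B3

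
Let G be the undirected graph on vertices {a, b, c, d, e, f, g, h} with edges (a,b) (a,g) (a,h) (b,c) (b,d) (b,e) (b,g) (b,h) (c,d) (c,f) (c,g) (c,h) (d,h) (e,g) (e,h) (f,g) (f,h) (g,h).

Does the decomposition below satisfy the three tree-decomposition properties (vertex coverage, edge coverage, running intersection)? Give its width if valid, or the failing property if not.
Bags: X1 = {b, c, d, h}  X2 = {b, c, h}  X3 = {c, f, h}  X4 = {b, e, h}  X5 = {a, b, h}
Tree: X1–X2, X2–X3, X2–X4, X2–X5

A tree decomposition must satisfy three properties: every vertex lies in some bag; for every edge, both endpoints lie together in some bag; and for every vertex, the bags containing it form a connected subtree. Here vertex g appears in no bag, so the decomposition is invalid.

No — vertex g appears in no bag.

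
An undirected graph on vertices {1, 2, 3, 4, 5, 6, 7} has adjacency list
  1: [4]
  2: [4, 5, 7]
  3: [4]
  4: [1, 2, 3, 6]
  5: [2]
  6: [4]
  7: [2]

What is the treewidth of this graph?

A width-1 tree decomposition is:
Bags: B1 = {4, 6}  B2 = {2, 4}  B3 = {2, 5}  B4 = {2, 7}  B5 = {1, 4}  B6 = {3, 4}
Tree: B1–B2, B2–B3, B2–B4, B1–B5, B2–B6
Every bag has size at most 2, so the width is 2 − 1 = 1 and tw(G) ≤ 1. Any graph with an edge has treewidth ≥ 1, and G has the edge 4–6. Hence tw(G) = 1 exactly.

1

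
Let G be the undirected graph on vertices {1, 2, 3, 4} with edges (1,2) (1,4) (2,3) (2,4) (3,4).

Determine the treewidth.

2

A width-2 tree decomposition is:
Bags: B1 = {1, 2, 4}  B2 = {2, 3, 4}
Tree: B1–B2
The largest bag has 3 vertices, giving width 2; this decomposition certifies tw(G) ≤ 2. For the lower bound, the 3 vertices {1, 2, 4} are pairwise adjacent, and any tree decomposition puts a clique entirely inside one bag — forcing width ≥ 2. Hence tw(G) = 2 exactly.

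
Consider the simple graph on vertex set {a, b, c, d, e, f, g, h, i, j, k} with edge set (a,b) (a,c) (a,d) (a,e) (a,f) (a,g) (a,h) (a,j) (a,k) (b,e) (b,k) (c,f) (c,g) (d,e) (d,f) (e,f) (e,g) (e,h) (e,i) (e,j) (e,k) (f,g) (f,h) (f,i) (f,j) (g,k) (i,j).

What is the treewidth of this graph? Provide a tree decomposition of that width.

The largest bag has 4 vertices, giving width 3; this decomposition certifies tw(G) ≤ 3. Conversely, {a, d, e, f} is a clique of size 4, and the vertices of any clique must share a bag in every tree decomposition; so some bag has ≥ 4 vertices and tw(G) ≥ 3. The upper and lower bounds meet at 3, so that is the treewidth.

Treewidth 3.
Bags: B1 = {a, e, f, g}  B2 = {a, c, f, g}  B3 = {a, e, g, k}  B4 = {a, b, e, k}  B5 = {a, d, e, f}  B6 = {a, e, f, j}  B7 = {e, f, i, j}  B8 = {a, e, f, h}
Tree: B1–B2, B1–B3, B3–B4, B1–B5, B5–B6, B6–B7, B1–B8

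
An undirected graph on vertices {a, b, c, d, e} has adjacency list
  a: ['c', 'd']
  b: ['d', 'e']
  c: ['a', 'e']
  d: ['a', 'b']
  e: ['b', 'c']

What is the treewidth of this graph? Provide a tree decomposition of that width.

Treewidth 2.
One optimal decomposition is:
Bags: B1 = {a, b, d}  B2 = {a, b, c}  B3 = {b, c, e}
Tree: B1–B2, B2–B3

The largest bag has 3 vertices, giving width 2; this decomposition certifies tw(G) ≤ 2. The edges b–d–a–c–e–b form a cycle, so G is not a tree and its treewidth is at least 2. Hence tw(G) = 2 exactly.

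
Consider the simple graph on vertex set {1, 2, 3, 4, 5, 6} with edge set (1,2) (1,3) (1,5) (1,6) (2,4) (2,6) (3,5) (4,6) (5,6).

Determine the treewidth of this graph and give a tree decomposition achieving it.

Each bag holds 3 vertices, so the decomposition has width 2, which upper-bounds the treewidth. For the lower bound, the 3 vertices {1, 2, 6} are pairwise adjacent, and any tree decomposition puts a clique entirely inside one bag — forcing width ≥ 2. Combining the bounds, tw(G) = 2.

Treewidth 2.
One such decomposition:
Bags: B1 = {2, 4, 6}  B2 = {1, 2, 6}  B3 = {1, 5, 6}  B4 = {1, 3, 5}
Tree: B1–B2, B2–B3, B3–B4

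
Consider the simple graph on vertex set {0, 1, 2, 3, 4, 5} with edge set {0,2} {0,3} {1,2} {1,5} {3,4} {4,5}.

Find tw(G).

A width-2 tree decomposition is:
Bags: B1 = {0, 2, 3}  B2 = {2, 3, 4}  B3 = {2, 4, 5}  B4 = {1, 2, 5}
Tree: B1–B2, B2–B3, B3–B4
The largest bag has 3 vertices, giving width 2; this decomposition certifies tw(G) ≤ 2. Since 2–0–3–4–5–1–2 is a cycle in G, G is not acyclic. Forests are exactly the graphs of treewidth ≤ 1, so tw(G) ≥ 2. Combining the bounds, tw(G) = 2.

2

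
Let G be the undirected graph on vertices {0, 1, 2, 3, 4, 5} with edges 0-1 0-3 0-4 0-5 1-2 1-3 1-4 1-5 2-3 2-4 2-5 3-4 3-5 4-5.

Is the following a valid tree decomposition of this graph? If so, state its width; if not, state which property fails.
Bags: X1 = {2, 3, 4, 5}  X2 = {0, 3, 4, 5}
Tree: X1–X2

No — vertex 1 appears in no bag.

A tree decomposition must satisfy three properties: every vertex lies in some bag; for every edge, both endpoints lie together in some bag; and for every vertex, the bags containing it form a connected subtree. Here vertex 1 appears in no bag, so the decomposition is invalid.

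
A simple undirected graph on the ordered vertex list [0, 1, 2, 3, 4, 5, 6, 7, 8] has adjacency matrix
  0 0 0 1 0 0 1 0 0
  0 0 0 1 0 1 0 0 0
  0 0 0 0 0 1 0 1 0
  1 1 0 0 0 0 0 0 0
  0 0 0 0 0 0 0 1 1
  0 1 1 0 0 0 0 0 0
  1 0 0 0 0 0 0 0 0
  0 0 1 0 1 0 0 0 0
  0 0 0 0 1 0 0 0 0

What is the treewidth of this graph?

1

A width-1 tree decomposition is:
Bags: B1 = {0, 6}  B2 = {0, 3}  B3 = {1, 3}  B4 = {1, 5}  B5 = {2, 5}  B6 = {2, 7}  B7 = {4, 7}  B8 = {4, 8}
Tree: B1–B2, B2–B3, B3–B4, B4–B5, B5–B6, B6–B7, B7–B8
Every bag has size at most 2, so the width is 2 − 1 = 1 and tw(G) ≤ 1. G has an edge, so its treewidth is at least 1. Combining the bounds, tw(G) = 1.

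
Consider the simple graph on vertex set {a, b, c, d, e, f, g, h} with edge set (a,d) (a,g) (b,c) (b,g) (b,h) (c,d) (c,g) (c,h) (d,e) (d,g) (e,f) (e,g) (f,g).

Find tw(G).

2

A width-2 tree decomposition is:
Bags: B1 = {c, d, g}  B2 = {b, c, g}  B3 = {a, d, g}  B4 = {d, e, g}  B5 = {e, f, g}  B6 = {b, c, h}
Tree: B1–B2, B1–B3, B1–B4, B4–B5, B2–B6
Each bag holds 3 vertices, so the decomposition has width 2, which upper-bounds the treewidth. On the other hand G contains the 3-clique {d, e, g}. A clique must lie in a single bag of any decomposition, so no decomposition can have width below 2. Combining the bounds, tw(G) = 2.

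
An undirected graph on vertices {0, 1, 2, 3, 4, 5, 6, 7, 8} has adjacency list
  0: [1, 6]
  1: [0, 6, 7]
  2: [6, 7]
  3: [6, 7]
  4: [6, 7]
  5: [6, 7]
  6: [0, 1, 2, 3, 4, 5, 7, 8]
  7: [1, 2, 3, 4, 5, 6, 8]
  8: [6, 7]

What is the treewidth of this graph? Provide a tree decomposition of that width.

Treewidth 2.
One optimal decomposition is:
Bags: B1 = {5, 6, 7}  B2 = {6, 7, 8}  B3 = {2, 6, 7}  B4 = {4, 6, 7}  B5 = {1, 6, 7}  B6 = {0, 1, 6}  B7 = {3, 6, 7}
Tree: B1–B2, B1–B3, B3–B4, B3–B5, B5–B6, B2–B7

Every bag has size at most 3, so the width is 3 − 1 = 2 and tw(G) ≤ 2. Conversely, {0, 1, 6} is a clique of size 3, and the vertices of any clique must share a bag in every tree decomposition; so some bag has ≥ 3 vertices and tw(G) ≥ 2. Combining the bounds, tw(G) = 2.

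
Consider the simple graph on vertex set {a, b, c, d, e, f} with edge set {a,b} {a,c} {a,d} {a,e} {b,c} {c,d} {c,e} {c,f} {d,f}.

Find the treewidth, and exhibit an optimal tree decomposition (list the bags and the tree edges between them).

Treewidth 2.
One optimal decomposition is:
Bags: B1 = {a, c, d}  B2 = {a, b, c}  B3 = {a, c, e}  B4 = {c, d, f}
Tree: B1–B2, B1–B3, B1–B4

The largest bag has 3 vertices, giving width 2; this decomposition certifies tw(G) ≤ 2. On the other hand G contains the 3-clique {a, c, d}. A clique must lie in a single bag of any decomposition, so no decomposition can have width below 2. Hence tw(G) = 2 exactly.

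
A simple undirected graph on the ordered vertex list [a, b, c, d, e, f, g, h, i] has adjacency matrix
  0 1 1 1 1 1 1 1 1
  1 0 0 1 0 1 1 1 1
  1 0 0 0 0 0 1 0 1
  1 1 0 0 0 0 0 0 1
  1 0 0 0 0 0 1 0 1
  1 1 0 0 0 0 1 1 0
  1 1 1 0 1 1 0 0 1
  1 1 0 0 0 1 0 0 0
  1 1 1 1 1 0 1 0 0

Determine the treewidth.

3

A width-3 tree decomposition is:
Bags: B1 = {a, c, g, i}  B2 = {a, b, g, i}  B3 = {a, b, d, i}  B4 = {a, b, f, g}  B5 = {a, e, g, i}  B6 = {a, b, f, h}
Tree: B1–B2, B2–B3, B2–B4, B1–B5, B4–B6
Every bag has size at most 4, so the width is 4 − 1 = 3 and tw(G) ≤ 3. For the lower bound, the 4 vertices {a, b, d, i} are pairwise adjacent, and any tree decomposition puts a clique entirely inside one bag — forcing width ≥ 3. The upper and lower bounds meet at 3, so that is the treewidth.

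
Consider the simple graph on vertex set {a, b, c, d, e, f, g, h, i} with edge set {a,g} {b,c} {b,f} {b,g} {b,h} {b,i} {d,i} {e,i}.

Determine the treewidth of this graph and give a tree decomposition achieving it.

Each bag holds 2 vertices, so the decomposition has width 1, which upper-bounds the treewidth. Since G has at least one edge (e.g. b–f), it is not an edgeless graph, so tw(G) ≥ 1. Therefore the treewidth is 1.

Treewidth 1.
One optimal decomposition is:
Bags: B1 = {b, f}  B2 = {b, i}  B3 = {b, g}  B4 = {e, i}  B5 = {a, g}  B6 = {d, i}  B7 = {b, c}  B8 = {b, h}
Tree: B1–B2, B1–B3, B2–B4, B3–B5, B4–B6, B3–B7, B2–B8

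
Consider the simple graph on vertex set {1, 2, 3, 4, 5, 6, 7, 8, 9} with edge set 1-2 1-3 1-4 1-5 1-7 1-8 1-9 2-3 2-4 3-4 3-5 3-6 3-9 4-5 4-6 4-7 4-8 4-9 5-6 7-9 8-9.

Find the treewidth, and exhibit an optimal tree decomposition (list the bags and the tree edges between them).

Treewidth 3.
One such decomposition:
Bags: B1 = {1, 3, 4, 9}  B2 = {1, 3, 4, 5}  B3 = {1, 4, 8, 9}  B4 = {3, 4, 5, 6}  B5 = {1, 2, 3, 4}  B6 = {1, 4, 7, 9}
Tree: B1–B2, B1–B3, B2–B4, B1–B5, B3–B6

Every bag has size at most 4, so the width is 4 − 1 = 3 and tw(G) ≤ 3. Conversely, {1, 4, 8, 9} is a clique of size 4, and the vertices of any clique must share a bag in every tree decomposition; so some bag has ≥ 4 vertices and tw(G) ≥ 3. Combining the bounds, tw(G) = 3.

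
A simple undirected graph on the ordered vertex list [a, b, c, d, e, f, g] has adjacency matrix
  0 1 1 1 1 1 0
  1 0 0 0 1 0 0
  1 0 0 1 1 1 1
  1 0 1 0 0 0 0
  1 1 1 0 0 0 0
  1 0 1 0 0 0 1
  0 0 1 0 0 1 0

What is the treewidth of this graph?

A width-2 tree decomposition is:
Bags: B1 = {c, f, g}  B2 = {a, c, f}  B3 = {a, c, d}  B4 = {a, c, e}  B5 = {a, b, e}
Tree: B1–B2, B2–B3, B3–B4, B4–B5
The largest bag has 3 vertices, giving width 2; this decomposition certifies tw(G) ≤ 2. On the other hand G contains the 3-clique {c, f, g}. A clique must lie in a single bag of any decomposition, so no decomposition can have width below 2. Therefore the treewidth is 2.

2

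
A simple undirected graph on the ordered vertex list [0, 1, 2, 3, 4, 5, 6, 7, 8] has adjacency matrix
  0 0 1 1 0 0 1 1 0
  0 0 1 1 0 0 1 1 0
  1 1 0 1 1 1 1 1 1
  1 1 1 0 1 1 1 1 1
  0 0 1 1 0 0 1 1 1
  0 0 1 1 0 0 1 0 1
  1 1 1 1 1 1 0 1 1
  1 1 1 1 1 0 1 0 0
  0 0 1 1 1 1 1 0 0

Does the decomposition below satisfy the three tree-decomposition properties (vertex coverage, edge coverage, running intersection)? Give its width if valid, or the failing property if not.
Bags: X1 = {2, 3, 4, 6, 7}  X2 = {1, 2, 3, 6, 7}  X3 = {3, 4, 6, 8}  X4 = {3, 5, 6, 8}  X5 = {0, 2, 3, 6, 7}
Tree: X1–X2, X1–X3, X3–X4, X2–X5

A tree decomposition must satisfy three properties: every vertex lies in some bag; for every edge, both endpoints lie together in some bag; and for every vertex, the bags containing it form a connected subtree. Here edge (2,8) lies in no bag, so the decomposition is invalid.

No — edge (2,8) lies in no bag.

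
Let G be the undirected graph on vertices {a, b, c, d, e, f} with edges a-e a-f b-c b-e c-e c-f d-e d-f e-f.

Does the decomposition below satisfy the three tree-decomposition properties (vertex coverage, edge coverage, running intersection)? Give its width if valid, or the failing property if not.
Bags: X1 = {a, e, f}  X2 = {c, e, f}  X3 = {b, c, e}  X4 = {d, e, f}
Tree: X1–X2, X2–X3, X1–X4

Vertex coverage: the bags together contain {a, b, c, d, e, f}, the full vertex set. Edge coverage: each edge of G has both endpoints in at least one bag. Running intersection: for every vertex, the bags containing it form a connected subtree. All three properties hold, so this is a valid tree decomposition of width max|bag| − 1 = 2, and hence tw(G) ≤ 2.

Yes; width 2.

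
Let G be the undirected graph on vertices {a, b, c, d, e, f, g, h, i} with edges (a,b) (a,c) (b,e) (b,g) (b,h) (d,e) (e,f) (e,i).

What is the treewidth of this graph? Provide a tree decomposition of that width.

Treewidth 1.
One such decomposition:
Bags: B1 = {b, e}  B2 = {e, i}  B3 = {d, e}  B4 = {e, f}  B5 = {a, b}  B6 = {b, g}  B7 = {a, c}  B8 = {b, h}
Tree: B1–B2, B2–B3, B1–B4, B1–B5, B5–B6, B5–B7, B5–B8

Every bag has size at most 2, so the width is 2 − 1 = 1 and tw(G) ≤ 1. Since G has at least one edge (e.g. e–b), it is not an edgeless graph, so tw(G) ≥ 1. Therefore the treewidth is 1.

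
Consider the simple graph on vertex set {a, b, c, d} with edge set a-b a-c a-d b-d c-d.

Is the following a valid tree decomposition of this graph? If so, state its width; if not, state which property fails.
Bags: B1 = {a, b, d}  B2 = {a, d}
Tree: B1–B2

A tree decomposition must satisfy three properties: every vertex lies in some bag; for every edge, both endpoints lie together in some bag; and for every vertex, the bags containing it form a connected subtree. Here vertex c appears in no bag, so the decomposition is invalid.

No — vertex c appears in no bag.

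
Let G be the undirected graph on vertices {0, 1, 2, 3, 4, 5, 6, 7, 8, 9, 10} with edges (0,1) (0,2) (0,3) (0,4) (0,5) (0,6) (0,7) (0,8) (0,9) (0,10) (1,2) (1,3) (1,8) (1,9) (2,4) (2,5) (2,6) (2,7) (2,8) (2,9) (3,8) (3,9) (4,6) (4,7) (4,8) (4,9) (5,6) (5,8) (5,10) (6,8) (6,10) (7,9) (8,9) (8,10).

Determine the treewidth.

4

A width-4 tree decomposition is:
Bags: B1 = {0, 2, 4, 6, 8}  B2 = {0, 2, 5, 6, 8}  B3 = {0, 5, 6, 8, 10}  B4 = {0, 2, 4, 8, 9}  B5 = {0, 1, 2, 8, 9}  B6 = {0, 1, 3, 8, 9}  B7 = {0, 2, 4, 7, 9}
Tree: B1–B2, B2–B3, B1–B4, B4–B5, B5–B6, B4–B7
The largest bag has 5 vertices, giving width 4; this decomposition certifies tw(G) ≤ 4. On the other hand G contains the 5-clique {0, 5, 6, 8, 10}. A clique must lie in a single bag of any decomposition, so no decomposition can have width below 4. Combining the bounds, tw(G) = 4.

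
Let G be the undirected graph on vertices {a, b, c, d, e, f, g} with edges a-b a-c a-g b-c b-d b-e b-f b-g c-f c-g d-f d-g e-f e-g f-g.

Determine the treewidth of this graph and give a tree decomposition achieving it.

The largest bag has 4 vertices, giving width 3; this decomposition certifies tw(G) ≤ 3. For the lower bound, the 4 vertices {a, b, c, g} are pairwise adjacent, and any tree decomposition puts a clique entirely inside one bag — forcing width ≥ 3. Combining the bounds, tw(G) = 3.

Treewidth 3.
Bags: B1 = {a, b, c, g}  B2 = {b, c, f, g}  B3 = {b, d, f, g}  B4 = {b, e, f, g}
Tree: B1–B2, B2–B3, B2–B4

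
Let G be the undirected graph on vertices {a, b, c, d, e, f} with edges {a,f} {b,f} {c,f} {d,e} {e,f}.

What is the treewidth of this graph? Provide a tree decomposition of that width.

Treewidth 1.
One such decomposition:
Bags: B1 = {d, e}  B2 = {e, f}  B3 = {b, f}  B4 = {c, f}  B5 = {a, f}
Tree: B1–B2, B2–B3, B3–B4, B2–B5

Every bag has size at most 2, so the width is 2 − 1 = 1 and tw(G) ≤ 1. G has an edge, so its treewidth is at least 1. Hence tw(G) = 1 exactly.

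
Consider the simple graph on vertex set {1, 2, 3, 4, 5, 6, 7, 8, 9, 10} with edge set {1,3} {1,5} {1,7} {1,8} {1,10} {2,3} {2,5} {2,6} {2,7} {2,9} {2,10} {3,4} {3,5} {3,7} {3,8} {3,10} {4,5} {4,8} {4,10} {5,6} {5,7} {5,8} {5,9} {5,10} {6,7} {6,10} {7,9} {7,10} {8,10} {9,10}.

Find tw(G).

4

A width-4 tree decomposition is:
Bags: B1 = {1, 3, 5, 7, 10}  B2 = {2, 3, 5, 7, 10}  B3 = {1, 3, 5, 8, 10}  B4 = {2, 5, 6, 7, 10}  B5 = {3, 4, 5, 8, 10}  B6 = {2, 5, 7, 9, 10}
Tree: B1–B2, B1–B3, B2–B4, B3–B5, B2–B6
Each bag holds 5 vertices, so the decomposition has width 4, which upper-bounds the treewidth. On the other hand G contains the 5-clique {2, 5, 7, 9, 10}. A clique must lie in a single bag of any decomposition, so no decomposition can have width below 4. The upper and lower bounds meet at 4, so that is the treewidth.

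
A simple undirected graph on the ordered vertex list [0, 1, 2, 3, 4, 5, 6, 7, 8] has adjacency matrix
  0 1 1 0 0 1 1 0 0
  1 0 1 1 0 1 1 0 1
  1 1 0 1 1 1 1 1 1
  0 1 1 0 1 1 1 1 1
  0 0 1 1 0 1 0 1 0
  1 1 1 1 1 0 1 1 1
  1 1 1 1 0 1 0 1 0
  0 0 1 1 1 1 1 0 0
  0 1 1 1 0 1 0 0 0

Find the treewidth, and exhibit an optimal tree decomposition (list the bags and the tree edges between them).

Treewidth 4.
Bags: B1 = {0, 1, 2, 5, 6}  B2 = {1, 2, 3, 5, 6}  B3 = {2, 3, 5, 6, 7}  B4 = {1, 2, 3, 5, 8}  B5 = {2, 3, 4, 5, 7}
Tree: B1–B2, B2–B3, B2–B4, B3–B5

The largest bag has 5 vertices, giving width 4; this decomposition certifies tw(G) ≤ 4. For the lower bound, the 5 vertices {0, 1, 2, 5, 6} are pairwise adjacent, and any tree decomposition puts a clique entirely inside one bag — forcing width ≥ 4. The upper and lower bounds meet at 4, so that is the treewidth.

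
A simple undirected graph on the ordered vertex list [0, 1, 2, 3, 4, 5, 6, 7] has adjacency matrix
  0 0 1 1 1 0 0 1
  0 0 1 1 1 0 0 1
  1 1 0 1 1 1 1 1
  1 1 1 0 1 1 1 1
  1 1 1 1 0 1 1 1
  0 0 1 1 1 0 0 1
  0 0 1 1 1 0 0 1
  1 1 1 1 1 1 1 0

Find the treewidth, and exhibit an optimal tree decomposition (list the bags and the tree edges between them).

Treewidth 4.
Bags: B1 = {1, 2, 3, 4, 7}  B2 = {2, 3, 4, 6, 7}  B3 = {2, 3, 4, 5, 7}  B4 = {0, 2, 3, 4, 7}
Tree: B1–B2, B2–B3, B3–B4

Each bag holds 5 vertices, so the decomposition has width 4, which upper-bounds the treewidth. Conversely, {0, 2, 3, 4, 7} is a clique of size 5, and the vertices of any clique must share a bag in every tree decomposition; so some bag has ≥ 5 vertices and tw(G) ≥ 4. Combining the bounds, tw(G) = 4.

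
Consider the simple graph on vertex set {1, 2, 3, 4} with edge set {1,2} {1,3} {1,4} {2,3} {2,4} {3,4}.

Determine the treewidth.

A width-3 tree decomposition is:
Bags: B1 = {1, 2, 3, 4}
Tree: (single bag)
A single bag containing all 4 vertices is trivially a valid decomposition of width 3. Conversely, {1, 2, 3, 4} is a clique of size 4, and the vertices of any clique must share a bag in every tree decomposition; so some bag has ≥ 4 vertices and tw(G) ≥ 3. Hence tw(G) = 3 exactly.

3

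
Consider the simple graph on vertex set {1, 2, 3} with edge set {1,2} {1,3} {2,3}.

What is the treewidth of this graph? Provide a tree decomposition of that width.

A single bag containing all 3 vertices is trivially a valid decomposition of width 2. On the other hand G contains the 3-clique {1, 2, 3}. A clique must lie in a single bag of any decomposition, so no decomposition can have width below 2. The upper and lower bounds meet at 2, so that is the treewidth.

Treewidth 2.
Bags: B1 = {1, 2, 3}
Tree: (single bag)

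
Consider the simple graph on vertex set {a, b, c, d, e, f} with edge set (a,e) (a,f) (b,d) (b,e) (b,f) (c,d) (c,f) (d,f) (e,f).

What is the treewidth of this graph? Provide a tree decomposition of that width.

Treewidth 2.
One optimal decomposition is:
Bags: B1 = {b, d, f}  B2 = {c, d, f}  B3 = {b, e, f}  B4 = {a, e, f}
Tree: B1–B2, B1–B3, B3–B4

Every bag has size at most 3, so the width is 3 − 1 = 2 and tw(G) ≤ 2. Conversely, {c, d, f} is a clique of size 3, and the vertices of any clique must share a bag in every tree decomposition; so some bag has ≥ 3 vertices and tw(G) ≥ 2. Therefore the treewidth is 2.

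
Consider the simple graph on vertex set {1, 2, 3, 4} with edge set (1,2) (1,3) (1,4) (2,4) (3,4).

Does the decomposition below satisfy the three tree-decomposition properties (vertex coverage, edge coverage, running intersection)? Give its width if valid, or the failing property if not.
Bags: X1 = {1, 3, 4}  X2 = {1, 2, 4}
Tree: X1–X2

Every vertex of G appears in some bag (union = {1, 2, 3, 4}); every edge is covered by a bag; and for each vertex v the set of bags containing v is connected in the bag tree. The decomposition is therefore valid. The largest bag has 3 vertices, so the width is 2.

Yes; width 2.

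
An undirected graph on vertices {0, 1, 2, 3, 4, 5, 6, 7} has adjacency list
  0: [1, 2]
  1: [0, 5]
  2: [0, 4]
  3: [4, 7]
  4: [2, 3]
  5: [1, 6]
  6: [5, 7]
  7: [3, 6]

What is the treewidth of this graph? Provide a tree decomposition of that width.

Treewidth 2.
One optimal decomposition is:
Bags: B1 = {3, 6, 7}  B2 = {3, 5, 6}  B3 = {1, 3, 5}  B4 = {0, 1, 3}  B5 = {0, 2, 3}  B6 = {2, 3, 4}
Tree: B1–B2, B2–B3, B3–B4, B4–B5, B5–B6

Every bag has size at most 3, so the width is 3 − 1 = 2 and tw(G) ≤ 2. Since 3–7–6–5–1–0–2–4–3 is a cycle in G, G is not acyclic. Forests are exactly the graphs of treewidth ≤ 1, so tw(G) ≥ 2. Hence tw(G) = 2 exactly.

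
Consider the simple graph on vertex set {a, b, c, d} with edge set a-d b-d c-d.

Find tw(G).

A width-1 tree decomposition is:
Bags: B1 = {c, d}  B2 = {a, d}  B3 = {b, d}
Tree: B1–B2, B1–B3
The largest bag has 2 vertices, giving width 1; this decomposition certifies tw(G) ≤ 1. Any graph with an edge has treewidth ≥ 1, and G has the edge c–d. Hence tw(G) = 1 exactly.

1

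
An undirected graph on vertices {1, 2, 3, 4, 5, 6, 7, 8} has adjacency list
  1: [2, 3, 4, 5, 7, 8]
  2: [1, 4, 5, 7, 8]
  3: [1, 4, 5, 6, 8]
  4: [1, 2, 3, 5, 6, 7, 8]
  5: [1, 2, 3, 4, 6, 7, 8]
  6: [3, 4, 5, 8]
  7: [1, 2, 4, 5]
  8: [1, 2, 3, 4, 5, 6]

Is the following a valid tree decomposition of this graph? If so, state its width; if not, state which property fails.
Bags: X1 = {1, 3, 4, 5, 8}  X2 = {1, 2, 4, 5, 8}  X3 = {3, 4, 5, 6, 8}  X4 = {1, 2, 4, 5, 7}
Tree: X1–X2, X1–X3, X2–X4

Every vertex of G appears in some bag (union = {1, 2, 3, 4, 5, 6, 7, 8}); every edge is covered by a bag; and for each vertex v the set of bags containing v is connected in the bag tree. The decomposition is therefore valid. The largest bag has 5 vertices, so the width is 4.

Yes; width 4.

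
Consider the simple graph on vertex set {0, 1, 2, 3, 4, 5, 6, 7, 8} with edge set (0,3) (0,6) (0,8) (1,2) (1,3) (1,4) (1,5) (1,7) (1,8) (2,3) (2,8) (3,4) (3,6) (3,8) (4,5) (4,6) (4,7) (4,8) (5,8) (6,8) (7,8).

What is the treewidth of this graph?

3

A width-3 tree decomposition is:
Bags: B1 = {1, 3, 4, 8}  B2 = {1, 2, 3, 8}  B3 = {1, 4, 5, 8}  B4 = {3, 4, 6, 8}  B5 = {0, 3, 6, 8}  B6 = {1, 4, 7, 8}
Tree: B1–B2, B1–B3, B1–B4, B4–B5, B3–B6
Each bag holds 4 vertices, so the decomposition has width 3, which upper-bounds the treewidth. Conversely, {0, 3, 6, 8} is a clique of size 4, and the vertices of any clique must share a bag in every tree decomposition; so some bag has ≥ 4 vertices and tw(G) ≥ 3. Hence tw(G) = 3 exactly.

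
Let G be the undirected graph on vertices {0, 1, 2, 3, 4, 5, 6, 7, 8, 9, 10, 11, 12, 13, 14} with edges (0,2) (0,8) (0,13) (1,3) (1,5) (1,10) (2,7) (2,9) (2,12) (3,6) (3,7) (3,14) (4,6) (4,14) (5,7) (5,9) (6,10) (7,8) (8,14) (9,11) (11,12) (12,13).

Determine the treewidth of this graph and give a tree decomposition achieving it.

Treewidth 3.
One optimal decomposition is:
Bags: B1 = {4, 6, 10, 14}  B2 = {3, 6, 10, 14}  B3 = {1, 3, 10, 14}  B4 = {1, 3, 8, 14}  B5 = {1, 3, 7, 8}  B6 = {1, 5, 7, 8}  B7 = {0, 5, 7, 8}  B8 = {0, 2, 5, 7}  B9 = {0, 2, 5, 9}  B10 = {0, 2, 9, 13}  B11 = {2, 9, 12, 13}  B12 = {9, 11, 12, 13}
Tree: B1–B2, B2–B3, B3–B4, B4–B5, B5–B6, B6–B7, B7–B8, B8–B9, B9–B10, B10–B11, B11–B12

The largest bag has 4 vertices, giving width 3; this decomposition certifies tw(G) ≤ 3. For the lower bound: the 4 vertex sets {4,6,10}, {14}, {3}, {1,5,7,8} are disjoint, each induces a connected subgraph, and every pair is joined by at least one edge of G. Contracting each set to a single vertex therefore yields K_{4} as a minor, and since treewidth is minor-monotone, tw(G) ≥ tw(K_{4}) = 3. Therefore the treewidth is 3.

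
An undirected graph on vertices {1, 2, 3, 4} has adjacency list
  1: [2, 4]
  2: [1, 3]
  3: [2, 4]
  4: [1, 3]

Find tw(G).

2

A width-2 tree decomposition is:
Bags: B1 = {1, 3, 4}  B2 = {1, 2, 3}
Tree: B1–B2
Each bag holds 3 vertices, so the decomposition has width 2, which upper-bounds the treewidth. For the lower bound, G contains the cycle 3–4–1–2–3, so G is not a forest; only forests have treewidth ≤ 1, hence tw(G) ≥ 2. Therefore the treewidth is 2.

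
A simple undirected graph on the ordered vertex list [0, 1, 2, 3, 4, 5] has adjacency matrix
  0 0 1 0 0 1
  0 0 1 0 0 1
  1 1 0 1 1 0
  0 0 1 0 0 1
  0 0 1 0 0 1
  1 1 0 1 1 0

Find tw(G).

2

A width-2 tree decomposition is:
Bags: B1 = {2, 4, 5}  B2 = {1, 2, 5}  B3 = {0, 2, 5}  B4 = {2, 3, 5}
Tree: B1–B2, B2–B3, B3–B4
The largest bag has 3 vertices, giving width 2; this decomposition certifies tw(G) ≤ 2. For the lower bound, G contains the cycle 4–2–1–5–4, so G is not a forest; only forests have treewidth ≤ 1, hence tw(G) ≥ 2. Combining the bounds, tw(G) = 2.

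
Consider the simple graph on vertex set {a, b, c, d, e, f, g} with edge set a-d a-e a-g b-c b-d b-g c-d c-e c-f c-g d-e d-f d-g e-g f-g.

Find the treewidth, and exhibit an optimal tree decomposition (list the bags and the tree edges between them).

Treewidth 3.
Bags: B1 = {b, c, d, g}  B2 = {c, d, e, g}  B3 = {c, d, f, g}  B4 = {a, d, e, g}
Tree: B1–B2, B1–B3, B2–B4

The largest bag has 4 vertices, giving width 3; this decomposition certifies tw(G) ≤ 3. On the other hand G contains the 4-clique {c, d, e, g}. A clique must lie in a single bag of any decomposition, so no decomposition can have width below 3. Therefore the treewidth is 3.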